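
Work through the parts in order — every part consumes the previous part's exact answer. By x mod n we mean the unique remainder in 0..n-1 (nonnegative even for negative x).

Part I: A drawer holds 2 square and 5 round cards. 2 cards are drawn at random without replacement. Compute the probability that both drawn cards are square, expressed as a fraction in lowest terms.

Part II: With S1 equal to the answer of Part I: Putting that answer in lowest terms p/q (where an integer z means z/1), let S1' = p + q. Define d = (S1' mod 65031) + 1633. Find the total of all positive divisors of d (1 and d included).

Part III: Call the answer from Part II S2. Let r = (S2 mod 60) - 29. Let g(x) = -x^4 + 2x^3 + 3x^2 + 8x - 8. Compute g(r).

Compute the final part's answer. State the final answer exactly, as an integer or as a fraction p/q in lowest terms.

Part I: total draws C(7,2) = 21; favorable C(2,2) = 1; P = 1/21; answer 1/21
Part II: S1 = 1/21; threaded value p + q = 22; d = 1655; 1655 = 5 * 331; sigma = (1 + 5) * (1 + 331) = 6 * 332 = 1992; answer 1992
Part III: S2 = 1992; r = -17; -1*(-17)^4 + 2*(-17)^3 + 3*(-17)^2 + 8*(-17)^1 - 8 = (-83521) + (-9826) + (867) + (-136) + (-8) = -92624; answer -92624

-92624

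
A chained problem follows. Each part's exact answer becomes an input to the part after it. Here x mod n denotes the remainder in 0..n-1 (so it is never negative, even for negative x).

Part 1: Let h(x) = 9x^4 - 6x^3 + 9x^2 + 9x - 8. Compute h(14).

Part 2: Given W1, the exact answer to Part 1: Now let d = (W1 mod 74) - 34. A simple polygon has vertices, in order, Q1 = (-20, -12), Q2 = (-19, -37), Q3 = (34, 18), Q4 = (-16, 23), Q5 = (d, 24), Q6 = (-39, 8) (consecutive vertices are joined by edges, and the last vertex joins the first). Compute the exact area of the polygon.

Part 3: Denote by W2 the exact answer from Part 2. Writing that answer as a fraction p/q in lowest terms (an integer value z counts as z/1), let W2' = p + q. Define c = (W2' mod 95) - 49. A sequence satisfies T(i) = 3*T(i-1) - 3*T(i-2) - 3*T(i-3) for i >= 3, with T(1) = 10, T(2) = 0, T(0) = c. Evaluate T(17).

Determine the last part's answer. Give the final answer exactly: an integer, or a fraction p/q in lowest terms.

Part 1: 9*(14)^4 - 6*(14)^3 + 9*(14)^2 + 9*(14)^1 - 8 = (345744) + (-16464) + (1764) + (126) + (-8) = 331162; answer 331162
Part 2: W1 = 331162; d = -22; cross terms: (-20*-37 - -19*-12)=512, (-19*18 - 34*-37)=916, (34*23 - -16*18)=1070, (-16*24 - -22*23)=122, (-22*8 - -39*24)=760, (-39*-12 - -20*8)=628; twice the area = |4008| = 4008; area = 2004; answer 2004
Part 3: W2 = 2004; threaded value p + q = 2005; c = -39; T(3) = 3*(0) - 3*(10) - 3*(-39) = 87; iterating: T(3)=87, T(4)=231, T(5)=432, T(6)=342, T(7)=-963, T(8)=-5211, T(9)=-13770, T(10)=-22788, T(11)=-11421, T(12)=75411, T(13)=328860, T(14)=794610, T(15)=1171017, T(16)=142641, T(17)=-5468958; answer -5468958

-5468958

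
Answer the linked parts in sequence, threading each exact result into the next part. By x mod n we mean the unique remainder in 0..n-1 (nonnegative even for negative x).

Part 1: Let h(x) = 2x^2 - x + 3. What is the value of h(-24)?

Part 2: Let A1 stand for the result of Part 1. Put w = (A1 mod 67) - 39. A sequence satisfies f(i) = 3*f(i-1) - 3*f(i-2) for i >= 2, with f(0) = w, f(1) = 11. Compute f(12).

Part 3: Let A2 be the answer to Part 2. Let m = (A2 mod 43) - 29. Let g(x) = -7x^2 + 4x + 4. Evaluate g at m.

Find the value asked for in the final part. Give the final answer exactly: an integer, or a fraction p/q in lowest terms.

-956

Part 1: 2*(-24)^2 - 1*(-24)^1 + 3 = (1152) + (24) + (3) = 1179; answer 1179
Part 2: A1 = 1179; w = 1; f(2) = 3*(11) - 3*(1) = 30; iterating: f(2)=30, f(3)=57, f(4)=81, f(5)=72, f(6)=-27, f(7)=-297, f(8)=-810, f(9)=-1539, f(10)=-2187, f(11)=-1944, f(12)=729; answer 729
Part 3: A2 = 729; m = 12; -7*(12)^2 + 4*(12)^1 + 4 = (-1008) + (48) + (4) = -956; answer -956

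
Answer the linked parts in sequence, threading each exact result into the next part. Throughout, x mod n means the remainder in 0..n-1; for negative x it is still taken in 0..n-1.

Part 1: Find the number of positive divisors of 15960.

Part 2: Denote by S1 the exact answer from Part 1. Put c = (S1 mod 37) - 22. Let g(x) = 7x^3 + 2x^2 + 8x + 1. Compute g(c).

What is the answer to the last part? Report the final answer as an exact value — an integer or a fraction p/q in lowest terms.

Part 1: 15960 = 2^3 * 3 * 5 * 7 * 19; number of divisors = (3+1) * (1+1) * (1+1) * (1+1) * (1+1) = 64; answer 64
Part 2: S1 = 64; c = 5; 7*(5)^3 + 2*(5)^2 + 8*(5)^1 + 1 = (875) + (50) + (40) + (1) = 966; answer 966

966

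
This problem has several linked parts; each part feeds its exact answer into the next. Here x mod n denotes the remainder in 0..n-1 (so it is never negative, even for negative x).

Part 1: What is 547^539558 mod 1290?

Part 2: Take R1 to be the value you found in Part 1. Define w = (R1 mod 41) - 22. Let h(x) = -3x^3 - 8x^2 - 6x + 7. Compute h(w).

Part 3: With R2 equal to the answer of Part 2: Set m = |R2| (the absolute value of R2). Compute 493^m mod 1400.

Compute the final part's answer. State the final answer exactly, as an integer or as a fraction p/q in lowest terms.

1201

Part 1: squarings mod 1290: 547^1=547, 547^2=1219, 547^4=1171, 547^8=1261, 547^16=841, 547^32=361, 547^64=31, 547^128=961, 547^256=1171, 547^512=1261, 547^1024=841, 547^2048=361, 547^4096=31, 547^8192=961, 547^16384=1171, 547^32768=1261, 547^65536=841, 547^131072=361, 547^262144=31, 547^524288=961; 547^539558 = 547^2 * 547^4 * 547^32 * 547^128 * 547^256 * 547^512 * 547^2048 * 547^4096 * 547^8192 * 547^524288 = 439 (mod 1290); answer 439
Part 2: R1 = 439; w = 7; -3*(7)^3 - 8*(7)^2 - 6*(7)^1 + 7 = (-1029) + (-392) + (-42) + (7) = -1456; answer -1456
Part 3: R2 = -1456; m = 1456; squarings mod 1400: 493^1=493, 493^2=849, 493^4=1201, 493^8=401, 493^16=1201, 493^32=401, 493^64=1201, 493^128=401, 493^256=1201, 493^512=401, 493^1024=1201; 493^1456 = 493^16 * 493^32 * 493^128 * 493^256 * 493^1024 = 1201 (mod 1400); answer 1201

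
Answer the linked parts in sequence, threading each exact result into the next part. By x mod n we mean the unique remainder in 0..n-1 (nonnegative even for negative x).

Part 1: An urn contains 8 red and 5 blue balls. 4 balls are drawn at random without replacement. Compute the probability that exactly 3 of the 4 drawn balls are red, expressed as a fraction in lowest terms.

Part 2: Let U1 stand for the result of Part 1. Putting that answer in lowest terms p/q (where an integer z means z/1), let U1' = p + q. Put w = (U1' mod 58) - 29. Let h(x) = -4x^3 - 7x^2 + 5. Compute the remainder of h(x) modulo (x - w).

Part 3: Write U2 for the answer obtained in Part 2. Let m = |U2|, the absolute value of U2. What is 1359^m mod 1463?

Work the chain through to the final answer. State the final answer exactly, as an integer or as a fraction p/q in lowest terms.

288

Part 1: total draws C(13,4) = 715; favorable C(8,3)*C(5,1) = 280; P = 56/143; answer 56/143
Part 2: U1 = 56/143; threaded value p + q = 199; w = -4; remainder = value at the root: -4*(-4)^3 - 7*(-4)^2 + 5 = (256) + (-112) + (5) = 149; answer 149
Part 3: U2 = 149; m = 149; squarings mod 1463: 1359^1=1359, 1359^2=575, 1359^4=1450, 1359^8=169, 1359^16=764, 1359^32=1422, 1359^64=218, 1359^128=708; 1359^149 = 1359^1 * 1359^4 * 1359^16 * 1359^128 = 288 (mod 1463); answer 288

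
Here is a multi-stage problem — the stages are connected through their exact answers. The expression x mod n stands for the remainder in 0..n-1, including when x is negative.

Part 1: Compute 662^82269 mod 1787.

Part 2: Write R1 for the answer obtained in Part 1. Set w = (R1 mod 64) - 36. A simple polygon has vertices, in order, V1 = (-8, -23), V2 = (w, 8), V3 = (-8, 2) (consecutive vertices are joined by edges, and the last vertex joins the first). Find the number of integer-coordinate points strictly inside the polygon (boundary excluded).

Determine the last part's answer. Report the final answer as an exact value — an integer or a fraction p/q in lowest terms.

Part 1: squarings mod 1787: 662^1=662, 662^2=429, 662^4=1767, 662^8=400, 662^16=957, 662^32=905, 662^64=579, 662^128=1072, 662^256=143, 662^512=792, 662^1024=27, 662^2048=729, 662^4096=702, 662^8192=1379, 662^16384=273, 662^32768=1262, 662^65536=427; 662^82269 = 662^1 * 662^4 * 662^8 * 662^16 * 662^64 * 662^256 * 662^16384 * 662^65536 = 1087 (mod 1787); answer 1087
Part 2: R1 = 1087; w = 27; cross terms: (-8*8 - 27*-23)=557, (27*2 - -8*8)=118, (-8*-23 - -8*2)=200; twice the area = |875| = 875; area = 875/2; boundary points = 1 + 1 + 25 = 27; strictly interior points = area - boundary/2 + 1 = 425; answer 425

425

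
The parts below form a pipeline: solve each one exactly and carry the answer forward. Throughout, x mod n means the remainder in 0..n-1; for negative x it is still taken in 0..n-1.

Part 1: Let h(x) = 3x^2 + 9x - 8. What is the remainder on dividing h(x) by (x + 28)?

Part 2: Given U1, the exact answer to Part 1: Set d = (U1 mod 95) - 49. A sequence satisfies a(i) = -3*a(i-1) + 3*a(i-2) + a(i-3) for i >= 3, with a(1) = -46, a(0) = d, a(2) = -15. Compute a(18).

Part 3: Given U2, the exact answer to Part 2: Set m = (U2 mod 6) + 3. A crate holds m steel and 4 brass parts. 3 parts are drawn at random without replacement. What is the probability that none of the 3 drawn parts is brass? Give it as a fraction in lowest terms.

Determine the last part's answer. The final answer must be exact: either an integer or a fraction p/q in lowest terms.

Part 1: remainder = value at the root: 3*(-28)^2 + 9*(-28)^1 - 8 = (2352) + (-252) + (-8) = 2092; answer 2092
Part 2: U1 = 2092; d = -47; a(3) = -3*(-15) + 3*(-46) + 1*(-47) = -140; iterating: a(3)=-140, a(4)=329, a(5)=-1422, a(6)=5113, a(7)=-19276, a(8)=71745, a(9)=-267950, a(10)=999809, a(11)=-3731532, a(12)=13926073, a(13)=-51973006, a(14)=193965705, a(15)=-723890060, a(16)=2701594289, a(17)=-10082487342, a(18)=37628354833; answer 37628354833
Part 3: U2 = 37628354833; m = 4; total draws C(8,3) = 56; favorable C(4,3) = 4; P = 1/14; answer 1/14

1/14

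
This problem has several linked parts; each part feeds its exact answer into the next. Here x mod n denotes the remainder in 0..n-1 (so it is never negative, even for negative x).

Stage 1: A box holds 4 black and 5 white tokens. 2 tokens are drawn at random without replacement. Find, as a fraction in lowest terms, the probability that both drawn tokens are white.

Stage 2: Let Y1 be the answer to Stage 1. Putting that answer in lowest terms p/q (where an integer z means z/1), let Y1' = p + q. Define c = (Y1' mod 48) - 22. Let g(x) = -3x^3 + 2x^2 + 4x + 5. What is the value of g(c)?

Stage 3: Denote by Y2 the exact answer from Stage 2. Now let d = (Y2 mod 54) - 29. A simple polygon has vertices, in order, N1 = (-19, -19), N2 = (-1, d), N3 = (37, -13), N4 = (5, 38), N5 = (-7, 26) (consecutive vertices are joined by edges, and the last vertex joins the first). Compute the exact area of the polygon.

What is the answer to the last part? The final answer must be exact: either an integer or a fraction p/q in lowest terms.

Stage 1: total draws C(9,2) = 36; favorable C(5,2) = 10; P = 5/18; answer 5/18
Stage 2: Y1 = 5/18; threaded value p + q = 23; c = 1; -3*(1)^3 + 2*(1)^2 + 4*(1)^1 + 5 = (-3) + (2) + (4) + (5) = 8; answer 8
Stage 3: Y2 = 8; d = -21; cross terms: (-19*-21 - -1*-19)=380, (-1*-13 - 37*-21)=790, (37*38 - 5*-13)=1471, (5*26 - -7*38)=396, (-7*-19 - -19*26)=627; twice the area = |3664| = 3664; area = 1832; answer 1832

1832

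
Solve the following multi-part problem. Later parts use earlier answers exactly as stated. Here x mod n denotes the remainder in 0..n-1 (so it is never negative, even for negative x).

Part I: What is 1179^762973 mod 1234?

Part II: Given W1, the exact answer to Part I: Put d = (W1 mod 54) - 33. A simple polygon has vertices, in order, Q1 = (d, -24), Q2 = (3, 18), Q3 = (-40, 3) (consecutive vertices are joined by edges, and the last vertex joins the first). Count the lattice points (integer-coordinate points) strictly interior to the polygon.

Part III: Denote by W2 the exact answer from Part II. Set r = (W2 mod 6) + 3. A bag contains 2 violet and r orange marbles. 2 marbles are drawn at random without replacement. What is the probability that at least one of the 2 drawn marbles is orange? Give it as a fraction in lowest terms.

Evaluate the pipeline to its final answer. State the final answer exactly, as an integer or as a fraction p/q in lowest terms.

27/28

Part I: squarings mod 1234: 1179^1=1179, 1179^2=557, 1179^4=515, 1179^8=1149, 1179^16=1055, 1179^32=1191, 1179^64=615, 1179^128=621, 1179^256=633, 1179^512=873, 1179^1024=751, 1179^2048=63, 1179^4096=267, 1179^8192=951, 1179^16384=1113, 1179^32768=1067, 1179^65536=741, 1179^131072=1185, 1179^262144=1167, 1179^524288=787; 1179^762973 = 1179^1 * 1179^4 * 1179^8 * 1179^16 * 1179^64 * 1179^1024 * 1179^8192 * 1179^32768 * 1179^65536 * 1179^131072 * 1179^524288 = 1199 (mod 1234); answer 1199
Part II: W1 = 1199; d = -22; cross terms: (-22*18 - 3*-24)=-324, (3*3 - -40*18)=729, (-40*-24 - -22*3)=1026; twice the area = |1431| = 1431; area = 1431/2; boundary points = 1 + 1 + 9 = 11; strictly interior points = area - boundary/2 + 1 = 711; answer 711
Part III: W2 = 711; r = 6; total draws C(8,2) = 28; complement C(2,2) = 1; favorable 28 - 1 = 27; P = 27/28; answer 27/28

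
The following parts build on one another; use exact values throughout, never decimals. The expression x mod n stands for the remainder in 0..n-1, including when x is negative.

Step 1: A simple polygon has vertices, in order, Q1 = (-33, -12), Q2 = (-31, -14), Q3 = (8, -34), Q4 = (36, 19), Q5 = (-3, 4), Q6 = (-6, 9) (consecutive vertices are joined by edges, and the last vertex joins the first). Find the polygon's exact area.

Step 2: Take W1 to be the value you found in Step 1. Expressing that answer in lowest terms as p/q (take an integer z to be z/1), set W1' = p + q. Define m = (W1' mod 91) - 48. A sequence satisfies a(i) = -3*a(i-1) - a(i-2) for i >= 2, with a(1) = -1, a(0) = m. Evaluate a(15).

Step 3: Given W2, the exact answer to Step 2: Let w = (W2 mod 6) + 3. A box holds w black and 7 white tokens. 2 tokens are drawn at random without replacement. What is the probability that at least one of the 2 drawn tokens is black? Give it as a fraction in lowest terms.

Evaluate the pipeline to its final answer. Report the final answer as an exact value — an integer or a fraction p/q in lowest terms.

10/13

Step 1: cross terms: (-33*-14 - -31*-12)=90, (-31*-34 - 8*-14)=1166, (8*19 - 36*-34)=1376, (36*4 - -3*19)=201, (-3*9 - -6*4)=-3, (-6*-12 - -33*9)=369; twice the area = |3199| = 3199; area = 3199/2; answer 3199/2
Step 2: W1 = 3199/2; threaded value p + q = 3201; m = -32; a(2) = -3*(-1) - 1*(-32) = 35; iterating: a(2)=35, a(3)=-104, a(4)=277, a(5)=-727, a(6)=1904, a(7)=-4985, a(8)=13051, a(9)=-34168, a(10)=89453, a(11)=-234191, a(12)=613120, a(13)=-1605169, a(14)=4202387, a(15)=-11001992; answer -11001992
Step 3: W2 = -11001992; w = 7; total draws C(14,2) = 91; complement C(7,2) = 21; favorable 91 - 21 = 70; P = 10/13; answer 10/13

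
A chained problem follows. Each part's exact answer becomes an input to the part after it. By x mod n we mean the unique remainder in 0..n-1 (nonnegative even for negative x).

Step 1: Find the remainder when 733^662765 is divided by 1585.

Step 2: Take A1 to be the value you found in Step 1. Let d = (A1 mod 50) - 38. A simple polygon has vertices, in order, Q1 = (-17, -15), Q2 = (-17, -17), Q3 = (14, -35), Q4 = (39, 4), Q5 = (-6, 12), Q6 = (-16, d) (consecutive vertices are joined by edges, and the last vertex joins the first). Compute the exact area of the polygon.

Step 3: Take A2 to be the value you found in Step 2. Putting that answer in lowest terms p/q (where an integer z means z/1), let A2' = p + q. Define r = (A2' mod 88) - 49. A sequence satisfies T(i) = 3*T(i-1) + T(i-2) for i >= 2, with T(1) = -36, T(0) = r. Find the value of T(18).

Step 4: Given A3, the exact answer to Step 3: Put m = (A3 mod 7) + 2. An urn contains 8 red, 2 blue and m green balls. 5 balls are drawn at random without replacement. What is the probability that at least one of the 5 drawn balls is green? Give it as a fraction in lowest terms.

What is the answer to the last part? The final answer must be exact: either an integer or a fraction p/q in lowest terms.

Step 1: squarings mod 1585: 733^1=733, 733^2=1559, 733^4=676, 733^8=496, 733^16=341, 733^32=576, 733^64=511, 733^128=1181, 733^256=1546, 733^512=1521, 733^1024=926, 733^2048=1576, 733^4096=81, 733^8192=221, 733^16384=1291, 733^32768=846, 733^65536=881, 733^131072=1096, 733^262144=1371, 733^524288=1416; 733^662765 = 733^1 * 733^4 * 733^8 * 733^32 * 733^64 * 733^128 * 733^1024 * 733^2048 * 733^4096 * 733^131072 * 733^524288 = 1028 (mod 1585); answer 1028
Step 2: A1 = 1028; d = -10; cross terms: (-17*-17 - -17*-15)=34, (-17*-35 - 14*-17)=833, (14*4 - 39*-35)=1421, (39*12 - -6*4)=492, (-6*-10 - -16*12)=252, (-16*-15 - -17*-10)=70; twice the area = |3102| = 3102; area = 1551; answer 1551
Step 3: A2 = 1551; threaded value p + q = 1552; r = 7; T(2) = 3*(-36) + 1*(7) = -101; iterating: T(2)=-101, T(3)=-339, T(4)=-1118, T(5)=-3693, T(6)=-12197, T(7)=-40284, T(8)=-133049, T(9)=-439431, T(10)=-1451342, T(11)=-4793457, T(12)=-15831713, T(13)=-52288596, T(14)=-172697501, T(15)=-570381099, T(16)=-1883840798, T(17)=-6221903493, T(18)=-20549551277; answer -20549551277
Step 4: A3 = -20549551277; m = 6; total draws C(16,5) = 4368; complement C(10,5) = 252; favorable 4368 - 252 = 4116; P = 49/52; answer 49/52

49/52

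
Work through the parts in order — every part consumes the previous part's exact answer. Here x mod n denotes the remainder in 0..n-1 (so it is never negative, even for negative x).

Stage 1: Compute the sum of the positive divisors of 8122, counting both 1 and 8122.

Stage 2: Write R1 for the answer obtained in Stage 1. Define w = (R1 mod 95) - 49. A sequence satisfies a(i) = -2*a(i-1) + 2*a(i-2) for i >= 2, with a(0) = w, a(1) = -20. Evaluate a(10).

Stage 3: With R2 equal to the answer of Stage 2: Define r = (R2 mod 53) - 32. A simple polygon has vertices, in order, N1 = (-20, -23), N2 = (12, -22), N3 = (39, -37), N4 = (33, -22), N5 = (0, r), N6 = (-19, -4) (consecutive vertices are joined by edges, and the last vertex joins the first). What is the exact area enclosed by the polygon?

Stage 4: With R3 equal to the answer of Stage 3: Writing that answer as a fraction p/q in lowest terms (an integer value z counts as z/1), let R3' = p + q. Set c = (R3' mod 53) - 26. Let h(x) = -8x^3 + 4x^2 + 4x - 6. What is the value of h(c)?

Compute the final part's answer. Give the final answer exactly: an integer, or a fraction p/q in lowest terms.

Stage 1: 8122 = 2 * 31 * 131; sigma = (1 + 2) * (1 + 31) * (1 + 131) = 3 * 32 * 132 = 12672; answer 12672
Stage 2: R1 = 12672; w = -12; a(2) = -2*(-20) + 2*(-12) = 16; iterating: a(2)=16, a(3)=-72, a(4)=176, a(5)=-496, a(6)=1344, a(7)=-3680, a(8)=10048, a(9)=-27456, a(10)=75008; answer 75008
Stage 3: R2 = 75008; r = -19; cross terms: (-20*-22 - 12*-23)=716, (12*-37 - 39*-22)=414, (39*-22 - 33*-37)=363, (33*-19 - 0*-22)=-627, (0*-4 - -19*-19)=-361, (-19*-23 - -20*-4)=357; twice the area = |862| = 862; area = 431; answer 431
Stage 4: R3 = 431; threaded value p + q = 432; c = -18; -8*(-18)^3 + 4*(-18)^2 + 4*(-18)^1 - 6 = (46656) + (1296) + (-72) + (-6) = 47874; answer 47874

47874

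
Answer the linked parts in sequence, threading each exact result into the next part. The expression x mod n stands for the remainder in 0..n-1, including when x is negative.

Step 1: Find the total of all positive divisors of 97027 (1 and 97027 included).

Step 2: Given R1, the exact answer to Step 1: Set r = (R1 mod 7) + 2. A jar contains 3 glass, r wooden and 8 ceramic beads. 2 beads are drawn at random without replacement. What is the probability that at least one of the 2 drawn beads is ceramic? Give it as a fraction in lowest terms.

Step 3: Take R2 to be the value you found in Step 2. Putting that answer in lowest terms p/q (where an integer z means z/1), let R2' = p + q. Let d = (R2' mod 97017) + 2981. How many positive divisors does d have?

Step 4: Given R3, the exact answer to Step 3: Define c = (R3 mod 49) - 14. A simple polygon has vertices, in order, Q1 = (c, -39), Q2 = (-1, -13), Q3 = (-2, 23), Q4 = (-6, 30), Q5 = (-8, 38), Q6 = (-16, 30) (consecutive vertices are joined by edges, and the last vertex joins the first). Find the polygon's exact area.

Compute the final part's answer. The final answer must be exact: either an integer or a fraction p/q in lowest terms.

Step 1: 97027 = 7 * 83 * 167; sigma = (1 + 7) * (1 + 83) * (1 + 167) = 8 * 84 * 168 = 112896; answer 112896
Step 2: R1 = 112896; r = 2; total draws C(13,2) = 78; complement C(5,2) = 10; favorable 78 - 10 = 68; P = 34/39; answer 34/39
Step 3: R2 = 34/39; threaded value p + q = 73; d = 3054; 3054 = 2 * 3 * 509; number of divisors = (1+1) * (1+1) * (1+1) = 8; answer 8
Step 4: R3 = 8; c = -6; cross terms: (-6*-13 - -1*-39)=39, (-1*23 - -2*-13)=-49, (-2*30 - -6*23)=78, (-6*38 - -8*30)=12, (-8*30 - -16*38)=368, (-16*-39 - -6*30)=804; twice the area = |1252| = 1252; area = 626; answer 626

626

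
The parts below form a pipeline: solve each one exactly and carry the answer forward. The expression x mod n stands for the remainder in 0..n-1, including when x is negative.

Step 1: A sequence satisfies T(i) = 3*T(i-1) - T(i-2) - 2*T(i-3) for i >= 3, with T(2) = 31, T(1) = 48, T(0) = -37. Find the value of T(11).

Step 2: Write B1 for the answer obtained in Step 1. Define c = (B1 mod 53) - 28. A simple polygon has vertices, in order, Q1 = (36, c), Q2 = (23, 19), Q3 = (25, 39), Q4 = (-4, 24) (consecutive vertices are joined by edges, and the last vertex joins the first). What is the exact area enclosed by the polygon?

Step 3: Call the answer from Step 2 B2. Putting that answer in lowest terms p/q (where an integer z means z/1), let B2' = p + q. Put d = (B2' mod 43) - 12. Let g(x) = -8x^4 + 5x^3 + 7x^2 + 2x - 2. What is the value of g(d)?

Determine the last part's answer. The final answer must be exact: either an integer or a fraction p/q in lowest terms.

-109606

Step 1: T(3) = 3*(31) - 1*(48) - 2*(-37) = 119; iterating: T(3)=119, T(4)=230, T(5)=509, T(6)=1059, T(7)=2208, T(8)=4547, T(9)=9315, T(10)=18982, T(11)=38537; answer 38537
Step 2: B1 = 38537; c = -22; cross terms: (36*19 - 23*-22)=1190, (23*39 - 25*19)=422, (25*24 - -4*39)=756, (-4*-22 - 36*24)=-776; twice the area = |1592| = 1592; area = 796; answer 796
Step 3: B2 = 796; threaded value p + q = 797; d = 11; -8*(11)^4 + 5*(11)^3 + 7*(11)^2 + 2*(11)^1 - 2 = (-117128) + (6655) + (847) + (22) + (-2) = -109606; answer -109606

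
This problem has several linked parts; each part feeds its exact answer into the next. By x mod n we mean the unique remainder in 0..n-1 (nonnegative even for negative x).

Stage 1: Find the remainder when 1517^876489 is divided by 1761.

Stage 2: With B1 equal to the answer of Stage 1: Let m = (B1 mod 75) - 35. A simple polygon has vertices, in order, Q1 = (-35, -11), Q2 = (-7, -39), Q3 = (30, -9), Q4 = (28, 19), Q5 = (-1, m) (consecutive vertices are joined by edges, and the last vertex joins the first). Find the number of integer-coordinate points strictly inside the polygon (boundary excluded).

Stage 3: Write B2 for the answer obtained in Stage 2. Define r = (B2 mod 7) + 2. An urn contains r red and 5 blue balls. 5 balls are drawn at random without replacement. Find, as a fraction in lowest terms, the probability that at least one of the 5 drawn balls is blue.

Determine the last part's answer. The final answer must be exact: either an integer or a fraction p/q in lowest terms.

Stage 1: squarings mod 1761: 1517^1=1517, 1517^2=1423, 1517^4=1540, 1517^8=1294, 1517^16=1486, 1517^32=1663, 1517^64=799, 1517^128=919, 1517^256=1042, 1517^512=988, 1517^1024=550, 1517^2048=1369, 1517^4096=457, 1517^8192=1051, 1517^16384=454, 1517^32768=79, 1517^65536=958, 1517^131072=283, 1517^262144=844, 1517^524288=892; 1517^876489 = 1517^1 * 1517^8 * 1517^64 * 1517^128 * 1517^256 * 1517^512 * 1517^1024 * 1517^2048 * 1517^4096 * 1517^16384 * 1517^65536 * 1517^262144 * 1517^524288 = 197 (mod 1761); answer 197
Stage 2: B1 = 197; m = 12; cross terms: (-35*-39 - -7*-11)=1288, (-7*-9 - 30*-39)=1233, (30*19 - 28*-9)=822, (28*12 - -1*19)=355, (-1*-11 - -35*12)=431; twice the area = |4129| = 4129; area = 4129/2; boundary points = 28 + 1 + 2 + 1 + 1 = 33; strictly interior points = area - boundary/2 + 1 = 2049; answer 2049
Stage 3: B2 = 2049; r = 7; total draws C(12,5) = 792; complement C(7,5) = 21; favorable 792 - 21 = 771; P = 257/264; answer 257/264

257/264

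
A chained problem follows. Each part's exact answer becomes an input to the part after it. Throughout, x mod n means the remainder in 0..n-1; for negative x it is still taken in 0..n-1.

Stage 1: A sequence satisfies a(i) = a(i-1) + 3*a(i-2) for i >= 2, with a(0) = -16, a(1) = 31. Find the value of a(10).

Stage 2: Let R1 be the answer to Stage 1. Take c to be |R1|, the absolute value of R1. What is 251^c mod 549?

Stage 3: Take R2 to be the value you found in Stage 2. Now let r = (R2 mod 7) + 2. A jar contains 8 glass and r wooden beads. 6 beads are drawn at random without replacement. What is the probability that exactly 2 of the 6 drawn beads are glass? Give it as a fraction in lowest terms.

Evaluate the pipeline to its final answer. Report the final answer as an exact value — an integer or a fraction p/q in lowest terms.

28/143

Stage 1: a(2) = 1*(31) + 3*(-16) = -17; iterating: a(2)=-17, a(3)=76, a(4)=25, a(5)=253, a(6)=328, a(7)=1087, a(8)=2071, a(9)=5332, a(10)=11545; answer 11545
Stage 2: R1 = 11545; c = 11545; squarings mod 549: 251^1=251, 251^2=415, 251^4=388, 251^8=118, 251^16=199, 251^32=73, 251^64=388, 251^128=118, 251^256=199, 251^512=73, 251^1024=388, 251^2048=118, 251^4096=199, 251^8192=73; 251^11545 = 251^1 * 251^8 * 251^16 * 251^256 * 251^1024 * 251^2048 * 251^8192 = 467 (mod 549); answer 467
Stage 3: R2 = 467; r = 7; total draws C(15,6) = 5005; favorable C(8,2)*C(7,4) = 980; P = 28/143; answer 28/143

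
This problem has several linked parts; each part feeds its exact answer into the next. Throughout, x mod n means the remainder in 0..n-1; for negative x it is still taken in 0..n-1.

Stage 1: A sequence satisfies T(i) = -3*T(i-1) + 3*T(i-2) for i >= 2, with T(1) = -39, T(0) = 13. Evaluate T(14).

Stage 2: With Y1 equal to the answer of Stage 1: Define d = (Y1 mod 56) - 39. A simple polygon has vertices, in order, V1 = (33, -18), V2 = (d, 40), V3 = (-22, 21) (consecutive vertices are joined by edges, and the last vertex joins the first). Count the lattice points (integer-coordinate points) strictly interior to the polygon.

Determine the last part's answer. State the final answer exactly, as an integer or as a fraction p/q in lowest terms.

Stage 1: T(2) = -3*(-39) + 3*(13) = 156; iterating: T(2)=156, T(3)=-585, T(4)=2223, T(5)=-8424, T(6)=31941, T(7)=-121095, T(8)=459108, T(9)=-1740609, T(10)=6599151, T(11)=-25019280, T(12)=94855293, T(13)=-359623719, T(14)=1363437036; answer 1363437036
Stage 2: Y1 = 1363437036; d = 13; cross terms: (33*40 - 13*-18)=1554, (13*21 - -22*40)=1153, (-22*-18 - 33*21)=-297; twice the area = |2410| = 2410; area = 1205; boundary points = 2 + 1 + 1 = 4; strictly interior points = area - boundary/2 + 1 = 1204; answer 1204

1204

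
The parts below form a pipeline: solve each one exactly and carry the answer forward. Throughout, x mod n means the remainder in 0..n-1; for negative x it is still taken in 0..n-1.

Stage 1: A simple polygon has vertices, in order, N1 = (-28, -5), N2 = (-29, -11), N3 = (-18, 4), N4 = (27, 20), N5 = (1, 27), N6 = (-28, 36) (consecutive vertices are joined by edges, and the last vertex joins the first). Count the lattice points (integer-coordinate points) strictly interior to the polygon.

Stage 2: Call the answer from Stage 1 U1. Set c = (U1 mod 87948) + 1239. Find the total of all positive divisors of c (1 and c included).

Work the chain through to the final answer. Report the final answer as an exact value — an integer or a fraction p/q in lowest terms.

Stage 1: cross terms: (-28*-11 - -29*-5)=163, (-29*4 - -18*-11)=-314, (-18*20 - 27*4)=-468, (27*27 - 1*20)=709, (1*36 - -28*27)=792, (-28*-5 - -28*36)=1148; twice the area = |2030| = 2030; area = 1015; boundary points = 1 + 1 + 1 + 1 + 1 + 41 = 46; strictly interior points = area - boundary/2 + 1 = 993; answer 993
Stage 2: U1 = 993; c = 2232; 2232 = 2^3 * 3^2 * 31; sigma = (1 + 2 + 4 + 8) * (1 + 3 + 9) * (1 + 31) = 15 * 13 * 32 = 6240; answer 6240

6240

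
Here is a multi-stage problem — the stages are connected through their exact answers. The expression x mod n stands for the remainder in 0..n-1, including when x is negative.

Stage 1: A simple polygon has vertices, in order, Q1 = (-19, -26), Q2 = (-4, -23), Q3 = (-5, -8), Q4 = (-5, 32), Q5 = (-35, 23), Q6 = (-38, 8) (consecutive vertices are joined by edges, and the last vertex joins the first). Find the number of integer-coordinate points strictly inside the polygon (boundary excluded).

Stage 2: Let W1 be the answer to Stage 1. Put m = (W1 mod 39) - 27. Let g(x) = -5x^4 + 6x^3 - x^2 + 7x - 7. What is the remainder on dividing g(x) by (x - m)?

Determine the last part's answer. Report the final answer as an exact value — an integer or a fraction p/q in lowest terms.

Stage 1: cross terms: (-19*-23 - -4*-26)=333, (-4*-8 - -5*-23)=-83, (-5*32 - -5*-8)=-200, (-5*23 - -35*32)=1005, (-35*8 - -38*23)=594, (-38*-26 - -19*8)=1140; twice the area = |2789| = 2789; area = 2789/2; boundary points = 3 + 1 + 40 + 3 + 3 + 1 = 51; strictly interior points = area - boundary/2 + 1 = 1370; answer 1370
Stage 2: W1 = 1370; m = -22; remainder = value at the root: -5*(-22)^4 + 6*(-22)^3 - 1*(-22)^2 + 7*(-22)^1 - 7 = (-1171280) + (-63888) + (-484) + (-154) + (-7) = -1235813; answer -1235813

-1235813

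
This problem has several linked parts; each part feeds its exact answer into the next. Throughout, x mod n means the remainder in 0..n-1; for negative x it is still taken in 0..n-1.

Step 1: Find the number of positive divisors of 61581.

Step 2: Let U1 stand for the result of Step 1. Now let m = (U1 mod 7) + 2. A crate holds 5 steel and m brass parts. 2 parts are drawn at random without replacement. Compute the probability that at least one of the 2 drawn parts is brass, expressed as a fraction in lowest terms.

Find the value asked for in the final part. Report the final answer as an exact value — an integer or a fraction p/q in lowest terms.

9/14

Step 1: 61581 = 3 * 13 * 1579; number of divisors = (1+1) * (1+1) * (1+1) = 8; answer 8
Step 2: U1 = 8; m = 3; total draws C(8,2) = 28; complement C(5,2) = 10; favorable 28 - 10 = 18; P = 9/14; answer 9/14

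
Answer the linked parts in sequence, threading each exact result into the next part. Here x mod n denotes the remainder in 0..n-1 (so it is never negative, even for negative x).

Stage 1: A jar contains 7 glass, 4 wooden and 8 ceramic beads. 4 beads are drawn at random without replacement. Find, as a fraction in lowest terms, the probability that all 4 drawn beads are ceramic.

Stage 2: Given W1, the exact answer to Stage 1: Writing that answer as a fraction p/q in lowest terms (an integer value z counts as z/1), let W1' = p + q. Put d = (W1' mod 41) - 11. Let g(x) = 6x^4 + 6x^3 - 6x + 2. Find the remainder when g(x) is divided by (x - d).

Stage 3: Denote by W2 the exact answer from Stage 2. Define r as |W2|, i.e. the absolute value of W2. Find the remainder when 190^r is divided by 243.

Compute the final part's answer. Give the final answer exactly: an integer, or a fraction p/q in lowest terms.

Stage 1: total draws C(19,4) = 3876; favorable C(8,4) = 70; P = 35/1938; answer 35/1938
Stage 2: W1 = 35/1938; threaded value p + q = 1973; d = -6; remainder = value at the root: 6*(-6)^4 + 6*(-6)^3 - 6*(-6)^1 + 2 = (7776) + (-1296) + (36) + (2) = 6518; answer 6518
Stage 3: W2 = 6518; r = 6518; squarings mod 243: 190^1=190, 190^2=136, 190^4=28, 190^8=55, 190^16=109, 190^32=217, 190^64=190, 190^128=136, 190^256=28, 190^512=55, 190^1024=109, 190^2048=217, 190^4096=190; 190^6518 = 190^2 * 190^4 * 190^16 * 190^32 * 190^64 * 190^256 * 190^2048 * 190^4096 = 136 (mod 243); answer 136

136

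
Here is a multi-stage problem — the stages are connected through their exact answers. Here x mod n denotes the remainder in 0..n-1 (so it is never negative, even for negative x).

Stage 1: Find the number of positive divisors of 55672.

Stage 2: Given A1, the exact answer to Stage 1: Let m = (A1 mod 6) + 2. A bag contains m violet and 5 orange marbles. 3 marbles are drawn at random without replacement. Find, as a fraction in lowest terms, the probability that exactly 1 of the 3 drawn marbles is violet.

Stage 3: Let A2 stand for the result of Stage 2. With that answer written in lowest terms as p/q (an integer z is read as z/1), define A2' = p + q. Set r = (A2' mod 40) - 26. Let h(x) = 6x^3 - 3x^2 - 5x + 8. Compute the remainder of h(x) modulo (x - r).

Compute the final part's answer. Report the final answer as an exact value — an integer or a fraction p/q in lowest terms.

Stage 1: 55672 = 2^3 * 6959; number of divisors = (3+1) * (1+1) = 8; answer 8
Stage 2: A1 = 8; m = 4; total draws C(9,3) = 84; favorable C(4,1)*C(5,2) = 40; P = 10/21; answer 10/21
Stage 3: A2 = 10/21; threaded value p + q = 31; r = 5; remainder = value at the root: 6*(5)^3 - 3*(5)^2 - 5*(5)^1 + 8 = (750) + (-75) + (-25) + (8) = 658; answer 658

658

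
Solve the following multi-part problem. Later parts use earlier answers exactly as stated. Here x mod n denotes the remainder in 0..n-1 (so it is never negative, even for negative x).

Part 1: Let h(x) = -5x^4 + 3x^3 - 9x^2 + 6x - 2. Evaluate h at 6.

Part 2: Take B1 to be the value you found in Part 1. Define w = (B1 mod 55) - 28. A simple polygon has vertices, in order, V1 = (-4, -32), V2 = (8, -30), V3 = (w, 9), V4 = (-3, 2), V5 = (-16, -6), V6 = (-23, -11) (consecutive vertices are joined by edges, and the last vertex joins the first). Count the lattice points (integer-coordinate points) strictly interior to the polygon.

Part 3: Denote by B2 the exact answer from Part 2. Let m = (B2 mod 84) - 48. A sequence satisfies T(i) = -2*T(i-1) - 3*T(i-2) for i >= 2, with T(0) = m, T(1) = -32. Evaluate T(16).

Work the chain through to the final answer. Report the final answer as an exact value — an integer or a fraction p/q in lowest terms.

Part 1: -5*(6)^4 + 3*(6)^3 - 9*(6)^2 + 6*(6)^1 - 2 = (-6480) + (648) + (-324) + (36) + (-2) = -6122; answer -6122
Part 2: B1 = -6122; w = 10; cross terms: (-4*-30 - 8*-32)=376, (8*9 - 10*-30)=372, (10*2 - -3*9)=47, (-3*-6 - -16*2)=50, (-16*-11 - -23*-6)=38, (-23*-32 - -4*-11)=692; twice the area = |1575| = 1575; area = 1575/2; boundary points = 2 + 1 + 1 + 1 + 1 + 1 = 7; strictly interior points = area - boundary/2 + 1 = 785; answer 785
Part 3: B2 = 785; m = -19; T(2) = -2*(-32) - 3*(-19) = 121; iterating: T(2)=121, T(3)=-146, T(4)=-71, T(5)=580, T(6)=-947, T(7)=154, T(8)=2533, T(9)=-5528, T(10)=3457, T(11)=9670, T(12)=-29711, T(13)=30412, T(14)=28309, T(15)=-147854, T(16)=210781; answer 210781

210781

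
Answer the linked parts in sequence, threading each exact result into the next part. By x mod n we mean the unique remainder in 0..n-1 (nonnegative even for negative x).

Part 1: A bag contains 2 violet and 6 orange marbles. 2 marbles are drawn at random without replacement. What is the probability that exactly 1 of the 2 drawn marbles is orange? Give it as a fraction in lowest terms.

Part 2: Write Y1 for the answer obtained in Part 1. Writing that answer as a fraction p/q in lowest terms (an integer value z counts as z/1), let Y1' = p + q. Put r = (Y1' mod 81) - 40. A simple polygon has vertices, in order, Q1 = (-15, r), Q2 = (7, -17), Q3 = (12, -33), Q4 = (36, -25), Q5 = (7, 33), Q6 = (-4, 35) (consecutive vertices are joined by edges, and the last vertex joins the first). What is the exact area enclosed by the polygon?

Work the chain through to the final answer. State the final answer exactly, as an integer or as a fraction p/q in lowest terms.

3711/2

Part 1: total draws C(8,2) = 28; favorable C(6,1)*C(2,1) = 12; P = 3/7; answer 3/7
Part 2: Y1 = 3/7; threaded value p + q = 10; r = -30; cross terms: (-15*-17 - 7*-30)=465, (7*-33 - 12*-17)=-27, (12*-25 - 36*-33)=888, (36*33 - 7*-25)=1363, (7*35 - -4*33)=377, (-4*-30 - -15*35)=645; twice the area = |3711| = 3711; area = 3711/2; answer 3711/2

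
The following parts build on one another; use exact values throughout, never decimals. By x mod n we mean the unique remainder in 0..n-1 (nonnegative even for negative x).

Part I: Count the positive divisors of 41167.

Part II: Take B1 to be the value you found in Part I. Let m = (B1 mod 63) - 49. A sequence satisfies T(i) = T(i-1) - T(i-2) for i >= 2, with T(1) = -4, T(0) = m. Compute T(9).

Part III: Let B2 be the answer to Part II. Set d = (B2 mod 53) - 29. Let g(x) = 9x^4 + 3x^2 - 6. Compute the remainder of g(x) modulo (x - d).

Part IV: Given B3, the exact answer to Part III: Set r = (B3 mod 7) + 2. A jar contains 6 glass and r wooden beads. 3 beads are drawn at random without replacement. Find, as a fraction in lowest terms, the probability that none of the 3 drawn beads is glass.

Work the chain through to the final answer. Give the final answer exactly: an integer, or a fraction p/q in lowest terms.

2/33

Part I: 41167 = 7 * 5881; number of divisors = (1+1) * (1+1) = 4; answer 4
Part II: B1 = 4; m = -45; T(2) = 1*(-4) - 1*(-45) = 41; iterating: T(2)=41, T(3)=45, T(4)=4, T(5)=-41, T(6)=-45, T(7)=-4, T(8)=41, T(9)=45; answer 45
Part III: B2 = 45; d = 16; remainder = value at the root: 9*(16)^4 + 3*(16)^2 - 6 = (589824) + (768) + (-6) = 590586; answer 590586
Part IV: B3 = 590586; r = 5; total draws C(11,3) = 165; favorable C(5,3) = 10; P = 2/33; answer 2/33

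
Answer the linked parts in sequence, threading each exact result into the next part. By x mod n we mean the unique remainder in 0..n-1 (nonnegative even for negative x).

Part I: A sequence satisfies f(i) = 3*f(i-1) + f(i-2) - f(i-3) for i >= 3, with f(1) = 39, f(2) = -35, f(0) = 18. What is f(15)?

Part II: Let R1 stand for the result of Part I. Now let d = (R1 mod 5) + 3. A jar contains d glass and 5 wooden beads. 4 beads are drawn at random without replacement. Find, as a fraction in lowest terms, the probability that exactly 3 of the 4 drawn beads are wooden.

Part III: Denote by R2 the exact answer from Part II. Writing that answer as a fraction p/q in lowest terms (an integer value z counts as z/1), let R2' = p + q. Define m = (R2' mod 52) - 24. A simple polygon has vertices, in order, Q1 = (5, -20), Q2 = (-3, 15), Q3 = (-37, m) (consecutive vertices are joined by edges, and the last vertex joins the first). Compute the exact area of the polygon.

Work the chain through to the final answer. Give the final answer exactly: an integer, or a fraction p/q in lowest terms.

647

Part I: f(3) = 3*(-35) + 1*(39) - 1*(18) = -84; iterating: f(3)=-84, f(4)=-326, f(5)=-1027, f(6)=-3323, f(7)=-10670, f(8)=-34306, f(9)=-110265, f(10)=-354431, f(11)=-1139252, f(12)=-3661922, f(13)=-11770587, f(14)=-37834431, f(15)=-121611958; answer -121611958
Part II: R1 = -121611958; d = 5; total draws C(10,4) = 210; favorable C(5,3)*C(5,1) = 50; P = 5/21; answer 5/21
Part III: R2 = 5/21; threaded value p + q = 26; m = 2; cross terms: (5*15 - -3*-20)=15, (-3*2 - -37*15)=549, (-37*-20 - 5*2)=730; twice the area = |1294| = 1294; area = 647; answer 647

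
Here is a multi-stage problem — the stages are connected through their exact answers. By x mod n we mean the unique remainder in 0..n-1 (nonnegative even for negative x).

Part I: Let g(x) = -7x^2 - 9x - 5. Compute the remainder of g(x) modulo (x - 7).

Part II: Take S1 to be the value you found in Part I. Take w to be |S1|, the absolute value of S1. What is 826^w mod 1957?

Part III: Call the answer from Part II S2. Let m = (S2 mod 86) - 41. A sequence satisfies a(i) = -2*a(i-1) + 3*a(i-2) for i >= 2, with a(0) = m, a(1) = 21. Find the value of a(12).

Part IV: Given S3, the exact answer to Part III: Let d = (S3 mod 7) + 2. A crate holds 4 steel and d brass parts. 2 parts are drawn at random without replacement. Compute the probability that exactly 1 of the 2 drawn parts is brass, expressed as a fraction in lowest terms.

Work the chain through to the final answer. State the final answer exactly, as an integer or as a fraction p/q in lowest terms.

28/55

Part I: remainder = value at the root: -7*(7)^2 - 9*(7)^1 - 5 = (-343) + (-63) + (-5) = -411; answer -411
Part II: S1 = -411; w = 411; squarings mod 1957: 826^1=826, 826^2=1240, 826^4=1355, 826^8=359, 826^16=1676, 826^32=681, 826^64=1909, 826^128=347, 826^256=1032; 826^411 = 826^1 * 826^2 * 826^8 * 826^16 * 826^128 * 826^256 = 1759 (mod 1957); answer 1759
Part III: S2 = 1759; m = -2; a(2) = -2*(21) + 3*(-2) = -48; iterating: a(2)=-48, a(3)=159, a(4)=-462, a(5)=1401, a(6)=-4188, a(7)=12579, a(8)=-37722, a(9)=113181, a(10)=-339528, a(11)=1018599, a(12)=-3055782; answer -3055782
Part IV: S3 = -3055782; d = 7; total draws C(11,2) = 55; favorable C(7,1)*C(4,1) = 28; P = 28/55; answer 28/55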